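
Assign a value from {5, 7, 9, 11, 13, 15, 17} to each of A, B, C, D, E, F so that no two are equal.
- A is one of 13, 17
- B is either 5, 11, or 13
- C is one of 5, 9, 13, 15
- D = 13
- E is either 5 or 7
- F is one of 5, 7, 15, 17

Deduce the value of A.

D's domain is down to {13}, so D = 13. So A, B, C can't be 13.
So A = 17.

17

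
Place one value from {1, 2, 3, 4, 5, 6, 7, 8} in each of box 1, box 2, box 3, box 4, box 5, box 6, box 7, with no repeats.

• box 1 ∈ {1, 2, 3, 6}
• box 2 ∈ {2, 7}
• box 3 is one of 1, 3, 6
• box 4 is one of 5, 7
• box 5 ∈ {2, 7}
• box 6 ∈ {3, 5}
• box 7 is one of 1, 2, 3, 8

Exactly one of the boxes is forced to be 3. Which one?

box 6

Among the 7 variables, 8 fits only box 7 (and all 7 values in {1, 2, 3, 5, 6, 7, 8} must be used), so box 7 = 8.
The 2 variables box 2 and box 5 are confined to {2, 7}, which locks those values in; drop them from box 1, box 4.
box 4 must be 5 (only option left). Strike 5 from box 6.
So 3 goes to box 6.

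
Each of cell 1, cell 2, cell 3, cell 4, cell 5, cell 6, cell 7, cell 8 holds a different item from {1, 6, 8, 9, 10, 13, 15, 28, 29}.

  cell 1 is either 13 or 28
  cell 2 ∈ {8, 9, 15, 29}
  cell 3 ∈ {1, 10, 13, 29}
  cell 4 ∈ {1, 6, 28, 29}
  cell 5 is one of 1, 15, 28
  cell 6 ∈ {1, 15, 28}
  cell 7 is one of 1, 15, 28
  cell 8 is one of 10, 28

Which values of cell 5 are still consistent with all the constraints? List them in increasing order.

1, 15, 28

The 3 variables cell 5, cell 6, cell 7 are confined to {1, 15, 28}, which locks those values in; drop them from cell 1, cell 2, cell 3, cell 4, cell 8.
cell 1 must be 13 (only option left). Strike 13 from cell 3.
cell 8's domain is down to {10}, so cell 8 = 10. Remove 10 from cell 3.
cell 3's domain is down to {29}, so cell 3 = 29. Remove 29 from cell 2, cell 4.
cell 4's domain is down to {6}, so cell 4 = 6.
No further eliminations apply; cell 5 can still be any of 1, 15, 28.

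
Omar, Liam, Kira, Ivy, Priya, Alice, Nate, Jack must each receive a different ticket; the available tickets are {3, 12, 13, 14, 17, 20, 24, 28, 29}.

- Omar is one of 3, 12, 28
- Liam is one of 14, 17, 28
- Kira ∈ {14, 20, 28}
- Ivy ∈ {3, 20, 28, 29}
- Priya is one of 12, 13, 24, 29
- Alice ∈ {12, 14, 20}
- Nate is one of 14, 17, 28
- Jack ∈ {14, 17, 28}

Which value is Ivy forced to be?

29

The 3 variables Liam, Nate, Jack are confined to {14, 17, 28}, which locks those values in; drop them from Omar, Kira, Ivy, Alice.
Kira's domain is down to {20}, so Kira = 20. Strike 20 from Ivy, Alice.
Alice must be 12 (only option left). Remove 12 from Omar, Priya.
Omar must be 3 (only option left). Strike 3 from Ivy.
So Ivy = 29.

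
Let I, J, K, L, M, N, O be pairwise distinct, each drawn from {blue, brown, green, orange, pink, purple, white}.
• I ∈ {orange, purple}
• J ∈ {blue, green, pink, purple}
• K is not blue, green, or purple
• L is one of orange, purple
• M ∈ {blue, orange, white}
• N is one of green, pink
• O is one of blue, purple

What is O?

The 7 variables together cover exactly {blue, brown, green, orange, pink, purple, white} — 7 values for 7 variables — and brown appears only in K's list, so K = brown.
Among the 6 still-open variables, white fits only M (and all 6 values in {blue, green, orange, pink, purple, white} must be used), so M = white.
I and L between them cover only {orange, purple} — a naked pair. Remove those values from J, O.
So O = blue.

blue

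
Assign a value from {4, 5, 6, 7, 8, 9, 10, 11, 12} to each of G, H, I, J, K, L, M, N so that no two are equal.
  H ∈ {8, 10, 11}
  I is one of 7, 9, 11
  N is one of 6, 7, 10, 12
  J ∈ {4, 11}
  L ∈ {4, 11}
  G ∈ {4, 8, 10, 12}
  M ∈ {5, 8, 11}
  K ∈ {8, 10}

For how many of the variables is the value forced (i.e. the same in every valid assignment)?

The 2 variables J and L are confined to {4, 11}, which locks those values in; drop them from G, H, I, M.
H and K between them cover only {8, 10} — a naked pair. Remove those values from G, M, N.
G must be 12 (only option left). Eliminate 12 elsewhere: N.
That leaves M = 5.
Determined: G=12, M=5. The other variables each still have more than one consistent value. That makes 2.

2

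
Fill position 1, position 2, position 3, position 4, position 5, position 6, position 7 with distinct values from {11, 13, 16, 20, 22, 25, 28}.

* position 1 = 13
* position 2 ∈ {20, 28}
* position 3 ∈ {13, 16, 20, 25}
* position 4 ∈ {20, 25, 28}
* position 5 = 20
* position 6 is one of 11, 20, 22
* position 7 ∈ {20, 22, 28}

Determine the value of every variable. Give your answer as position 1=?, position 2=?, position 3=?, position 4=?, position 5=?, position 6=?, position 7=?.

position 1=13, position 2=28, position 3=16, position 4=25, position 5=20, position 6=11, position 7=22

position 1's domain is down to {13}, so position 1 = 13. Strike 13 from position 3.
That leaves position 5 = 20. Eliminate 20 elsewhere: position 2, position 3, position 4, position 6, position 7.
position 2 must be 28 (only option left). So position 4, position 7 can't be 28.
position 4 must be 25 (only option left). Eliminate 25 elsewhere: position 3.
position 7 has just one choice, so position 7 = 22. Remove 22 from position 6.
position 3 must be 16 (only option left).
position 6 has just one choice, so position 6 = 11.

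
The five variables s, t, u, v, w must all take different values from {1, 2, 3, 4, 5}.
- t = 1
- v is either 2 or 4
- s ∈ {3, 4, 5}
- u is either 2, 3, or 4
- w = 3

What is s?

t has just one choice, so t = 1.
w must be 3 (only option left). Eliminate 3 elsewhere: s, u.
The 3 still-open variables draw from only 3 values {2, 4, 5}, so each is used; only s can be 5, hence s = 5.

5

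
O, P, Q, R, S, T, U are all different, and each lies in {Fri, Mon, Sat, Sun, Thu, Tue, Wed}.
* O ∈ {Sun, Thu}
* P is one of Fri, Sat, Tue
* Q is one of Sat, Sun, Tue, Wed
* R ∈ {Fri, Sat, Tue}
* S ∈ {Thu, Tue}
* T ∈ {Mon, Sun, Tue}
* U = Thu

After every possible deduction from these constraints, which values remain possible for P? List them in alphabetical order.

Fri, Sat

U must be Thu (only option left). Eliminate Thu elsewhere: O, S.
O has just one choice, so O = Sun. Remove Sun from Q, T.
S must be Tue (only option left). So P, Q, R, T can't be Tue.
T must be Mon (only option left).
The 3 still-open variables together cover exactly {Fri, Sat, Wed} — 3 values for 3 variables — and Wed appears only in Q's list, so Q = Wed.
No further eliminations apply; P can still be any of Fri, Sat.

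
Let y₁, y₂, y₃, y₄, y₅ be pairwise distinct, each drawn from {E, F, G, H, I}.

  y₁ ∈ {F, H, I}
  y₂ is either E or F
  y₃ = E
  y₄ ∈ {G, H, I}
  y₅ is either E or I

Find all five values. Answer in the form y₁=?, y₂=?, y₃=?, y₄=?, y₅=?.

y₁=H, y₂=F, y₃=E, y₄=G, y₅=I

y₃ has just one choice, so y₃ = E. Strike E from y₂, y₅.
That leaves y₅ = I. Eliminate I elsewhere: y₁, y₄.
That leaves y₂ = F. Strike F from y₁.
y₁ has just one choice, so y₁ = H. Eliminate H elsewhere: y₄.
y₄'s domain is down to {G}, so y₄ = G.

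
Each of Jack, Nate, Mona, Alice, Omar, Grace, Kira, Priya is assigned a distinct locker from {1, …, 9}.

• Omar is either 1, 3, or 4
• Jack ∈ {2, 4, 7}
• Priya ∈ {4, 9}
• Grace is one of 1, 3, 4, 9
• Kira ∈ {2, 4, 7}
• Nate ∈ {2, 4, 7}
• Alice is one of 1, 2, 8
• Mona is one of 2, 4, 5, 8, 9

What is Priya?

The 8 variables draw from only 8 values {1, 2, 3, 4, 5, 7, 8, 9}, so each is used; only Mona can be 5, hence Mona = 5.
The 7 still-open variables together cover exactly {1, 2, 3, 4, 7, 8, 9} — 7 values for 7 variables — and 8 appears only in Alice's list, so Alice = 8.
Jack, Nate, Kira share exactly the 3 values {2, 4, 7}; by pigeonhole those values go to them, so strike 2, 4, 7 from Omar, Grace, Priya.
So Priya = 9.

9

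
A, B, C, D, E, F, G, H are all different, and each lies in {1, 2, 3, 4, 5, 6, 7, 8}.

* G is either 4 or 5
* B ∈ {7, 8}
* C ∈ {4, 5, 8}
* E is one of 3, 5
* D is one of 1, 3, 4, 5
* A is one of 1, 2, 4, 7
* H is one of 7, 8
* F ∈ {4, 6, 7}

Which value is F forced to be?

6

The 8 variables draw from only 8 values {1, 2, 3, 4, 5, 6, 7, 8}, so each is used; only A can be 2, hence A = 2.
Among the 7 still-open variables, 1 fits only D (and all 7 values in {1, 3, 4, 5, 6, 7, 8} must be used), so D = 1.
Among the 6 still-open variables, 3 fits only E (and all 6 values in {3, 4, 5, 6, 7, 8} must be used), so E = 3.
The 5 still-open variables draw from only 5 values {4, 5, 6, 7, 8}, so each is used; only F can be 6, hence F = 6.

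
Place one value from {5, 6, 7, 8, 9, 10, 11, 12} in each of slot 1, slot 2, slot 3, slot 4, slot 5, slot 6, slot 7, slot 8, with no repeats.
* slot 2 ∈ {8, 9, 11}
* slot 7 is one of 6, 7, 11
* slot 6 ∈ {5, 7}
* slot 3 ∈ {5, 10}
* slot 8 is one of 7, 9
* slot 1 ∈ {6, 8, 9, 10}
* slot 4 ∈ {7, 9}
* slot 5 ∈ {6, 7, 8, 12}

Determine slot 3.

The 8 variables draw from only 8 values {5, 6, 7, 8, 9, 10, 11, 12}, so each is used; only slot 5 can be 12, hence slot 5 = 12.
The 2 variables slot 4 and slot 8 are confined to {7, 9}, which locks those values in; drop them from slot 1, slot 2, slot 6, slot 7.
slot 6 must be 5 (only option left). Remove 5 from slot 3.
So slot 3 = 10.

10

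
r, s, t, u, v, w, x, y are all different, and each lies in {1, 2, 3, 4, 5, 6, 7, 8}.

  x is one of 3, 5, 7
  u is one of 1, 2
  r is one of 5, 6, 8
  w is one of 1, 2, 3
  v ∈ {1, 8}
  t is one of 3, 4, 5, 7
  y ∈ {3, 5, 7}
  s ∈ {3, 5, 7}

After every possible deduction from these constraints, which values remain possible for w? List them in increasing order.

The 8 variables draw from only 8 values {1, 2, 3, 4, 5, 6, 7, 8}, so each is used; only t can be 4, hence t = 4.
The 7 still-open variables together cover exactly {1, 2, 3, 5, 6, 7, 8} — 7 values for 7 variables — and 6 appears only in r's list, so r = 6.
The 6 still-open variables draw from only 6 values {1, 2, 3, 5, 7, 8}, so each is used; only v can be 8, hence v = 8.
s, x, y between them cover only {3, 5, 7} — a naked triple. Remove those values from w.
No further eliminations apply; w can still be any of 1, 2.

1, 2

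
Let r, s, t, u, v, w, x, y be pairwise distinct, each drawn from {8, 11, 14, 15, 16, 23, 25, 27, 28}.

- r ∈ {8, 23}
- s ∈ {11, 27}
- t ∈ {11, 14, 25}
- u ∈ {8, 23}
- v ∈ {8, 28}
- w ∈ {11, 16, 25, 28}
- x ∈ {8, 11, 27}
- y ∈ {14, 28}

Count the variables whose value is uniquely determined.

4

Among the 8 variables, 16 fits only w (and all 8 values in {8, 11, 14, 16, 23, 25, 27, 28} must be used), so w = 16.
The 7 still-open variables together cover exactly {8, 11, 14, 23, 25, 27, 28} — 7 values for 7 variables — and 25 appears only in t's list, so t = 25.
The 6 still-open variables together cover exactly {8, 11, 14, 23, 27, 28} — 6 values for 6 variables — and 14 appears only in y's list, so y = 14.
Among the 5 still-open variables, 28 fits only v (and all 5 values in {8, 11, 23, 27, 28} must be used), so v = 28.
The 2 variables r and u are confined to {8, 23}, which locks those values in; drop them from x.
Determined: t=25, v=28, w=16, y=14. The other variables each still have more than one consistent value. That makes 4.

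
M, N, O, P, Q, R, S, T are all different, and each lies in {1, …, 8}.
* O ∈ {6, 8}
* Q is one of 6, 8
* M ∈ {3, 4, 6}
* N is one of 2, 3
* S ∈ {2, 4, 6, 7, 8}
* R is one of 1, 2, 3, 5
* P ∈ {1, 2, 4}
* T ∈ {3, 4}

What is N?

2

Among the 8 variables, 5 fits only R (and all 8 values in {1, 2, 3, 4, 5, 6, 7, 8} must be used), so R = 5.
The 7 still-open variables together cover exactly {1, 2, 3, 4, 6, 7, 8} — 7 values for 7 variables — and 1 appears only in P's list, so P = 1.
Among the 6 still-open variables, 7 fits only S (and all 6 values in {2, 3, 4, 6, 7, 8} must be used), so S = 7.
The 5 still-open variables together cover exactly {2, 3, 4, 6, 8} — 5 values for 5 variables — and 2 appears only in N's list, so N = 2.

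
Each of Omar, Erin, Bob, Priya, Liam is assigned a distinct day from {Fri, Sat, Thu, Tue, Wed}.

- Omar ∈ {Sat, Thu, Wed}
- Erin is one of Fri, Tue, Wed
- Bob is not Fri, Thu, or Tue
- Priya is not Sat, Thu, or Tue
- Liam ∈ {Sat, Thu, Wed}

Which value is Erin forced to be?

Tue

The 5 variables draw from only 5 values {Fri, Sat, Thu, Tue, Wed}, so each is used; only Erin can be Tue, hence Erin = Tue.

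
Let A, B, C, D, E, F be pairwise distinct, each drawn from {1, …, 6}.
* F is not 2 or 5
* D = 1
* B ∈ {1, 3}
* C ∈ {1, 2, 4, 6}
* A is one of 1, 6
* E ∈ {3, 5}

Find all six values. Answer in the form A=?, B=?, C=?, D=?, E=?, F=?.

D has just one choice, so D = 1. Remove 1 from A, B, C, F.
A's domain is down to {6}, so A = 6. Eliminate 6 elsewhere: C, F.
B must be 3 (only option left). So E, F can't be 3.
E must be 5 (only option left).
F has just one choice, so F = 4. Eliminate 4 elsewhere: C.
C's domain is down to {2}, so C = 2.

A=6, B=3, C=2, D=1, E=5, F=4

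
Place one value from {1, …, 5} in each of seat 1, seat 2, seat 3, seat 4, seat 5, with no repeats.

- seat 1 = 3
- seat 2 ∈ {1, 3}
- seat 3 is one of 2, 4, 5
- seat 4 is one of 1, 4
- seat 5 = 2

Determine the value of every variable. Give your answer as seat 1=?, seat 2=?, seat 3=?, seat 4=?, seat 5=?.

seat 1=3, seat 2=1, seat 3=5, seat 4=4, seat 5=2

seat 1 must be 3 (only option left). Remove 3 from seat 2.
seat 2's domain is down to {1}, so seat 2 = 1. Strike 1 from seat 4.
seat 4 has just one choice, so seat 4 = 4. Eliminate 4 elsewhere: seat 3.
seat 5's domain is down to {2}, so seat 5 = 2. Remove 2 from seat 3.
seat 3's domain is down to {5}, so seat 3 = 5.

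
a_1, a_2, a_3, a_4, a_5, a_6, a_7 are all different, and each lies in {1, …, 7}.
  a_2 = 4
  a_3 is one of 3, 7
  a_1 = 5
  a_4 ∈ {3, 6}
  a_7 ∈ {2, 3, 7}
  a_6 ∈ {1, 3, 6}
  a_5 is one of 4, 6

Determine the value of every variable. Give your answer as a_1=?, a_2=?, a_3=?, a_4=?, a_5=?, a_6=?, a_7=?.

a_1=5, a_2=4, a_3=7, a_4=3, a_5=6, a_6=1, a_7=2

a_1 must be 5 (only option left).
That leaves a_2 = 4. So a_5 can't be 4.
a_5 must be 6 (only option left). Eliminate 6 elsewhere: a_4, a_6.
a_4 has just one choice, so a_4 = 3. Strike 3 from a_3, a_6, a_7.
That leaves a_6 = 1.
That leaves a_3 = 7. So a_7 can't be 7.
a_7 has just one choice, so a_7 = 2.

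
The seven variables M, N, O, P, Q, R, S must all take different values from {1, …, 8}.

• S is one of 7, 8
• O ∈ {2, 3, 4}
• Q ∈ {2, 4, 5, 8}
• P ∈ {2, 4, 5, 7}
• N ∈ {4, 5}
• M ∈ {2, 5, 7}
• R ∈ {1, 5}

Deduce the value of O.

3

The 7 variables together cover exactly {1, 2, 3, 4, 5, 7, 8} — 7 values for 7 variables — and 1 appears only in R's list, so R = 1.
The 6 still-open variables together cover exactly {2, 3, 4, 5, 7, 8} — 6 values for 6 variables — and 3 appears only in O's list, so O = 3.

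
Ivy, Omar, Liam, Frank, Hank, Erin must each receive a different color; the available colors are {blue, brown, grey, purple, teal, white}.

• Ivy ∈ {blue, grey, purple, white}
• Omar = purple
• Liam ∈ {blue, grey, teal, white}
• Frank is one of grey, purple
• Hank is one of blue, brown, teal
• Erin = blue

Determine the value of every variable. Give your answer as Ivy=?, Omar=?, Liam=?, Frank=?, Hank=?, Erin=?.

Ivy=white, Omar=purple, Liam=teal, Frank=grey, Hank=brown, Erin=blue

Omar's domain is down to {purple}, so Omar = purple. Strike purple from Ivy, Frank.
That leaves Frank = grey. Eliminate grey elsewhere: Ivy, Liam.
That leaves Erin = blue. So Ivy, Liam, Hank can't be blue.
Ivy has just one choice, so Ivy = white. So Liam can't be white.
Liam's domain is down to {teal}, so Liam = teal. Strike teal from Hank.
Hank must be brown (only option left).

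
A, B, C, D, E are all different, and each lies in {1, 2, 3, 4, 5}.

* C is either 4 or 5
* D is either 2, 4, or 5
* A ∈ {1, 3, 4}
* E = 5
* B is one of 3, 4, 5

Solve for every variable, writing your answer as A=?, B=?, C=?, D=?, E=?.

E's domain is down to {5}, so E = 5. Remove 5 from B, C, D.
C's domain is down to {4}, so C = 4. Strike 4 from A, B, D.
That leaves D = 2.
That leaves B = 3. Strike 3 from A.
A has just one choice, so A = 1.

A=1, B=3, C=4, D=2, E=5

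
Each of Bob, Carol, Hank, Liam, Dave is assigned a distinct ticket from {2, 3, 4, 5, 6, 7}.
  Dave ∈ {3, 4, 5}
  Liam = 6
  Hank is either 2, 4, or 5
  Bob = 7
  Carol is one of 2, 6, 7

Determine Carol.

2

Bob has just one choice, so Bob = 7. Strike 7 from Carol.
Liam has just one choice, so Liam = 6. Strike 6 from Carol.
So Carol = 2.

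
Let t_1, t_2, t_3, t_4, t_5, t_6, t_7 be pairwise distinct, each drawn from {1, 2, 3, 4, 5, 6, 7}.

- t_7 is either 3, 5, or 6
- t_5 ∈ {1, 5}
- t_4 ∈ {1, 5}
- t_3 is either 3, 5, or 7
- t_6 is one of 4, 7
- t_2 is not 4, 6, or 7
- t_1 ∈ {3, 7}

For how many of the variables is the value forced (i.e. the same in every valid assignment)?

3

Among the 7 variables, 2 fits only t_2 (and all 7 values in {1, 2, 3, 4, 5, 6, 7} must be used), so t_2 = 2.
The 6 still-open variables draw from only 6 values {1, 3, 4, 5, 6, 7}, so each is used; only t_6 can be 4, hence t_6 = 4.
The 5 still-open variables draw from only 5 values {1, 3, 5, 6, 7}, so each is used; only t_7 can be 6, hence t_7 = 6.
t_4 and t_5 between them cover only {1, 5} — a naked pair. Remove those values from t_3.
Determined: t_2=2, t_6=4, t_7=6. The other variables each still have more than one consistent value. That makes 3.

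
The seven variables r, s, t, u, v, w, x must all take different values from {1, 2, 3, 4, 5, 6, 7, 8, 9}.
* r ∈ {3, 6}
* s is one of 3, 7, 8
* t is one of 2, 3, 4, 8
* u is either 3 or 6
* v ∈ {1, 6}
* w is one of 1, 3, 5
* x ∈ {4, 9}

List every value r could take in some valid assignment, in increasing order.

3, 6

The 2 variables r and u are confined to {3, 6}, which locks those values in; drop them from s, t, v, w.
That leaves v = 1. Eliminate 1 elsewhere: w.
w has just one choice, so w = 5.
No further eliminations apply; r can still be any of 3, 6.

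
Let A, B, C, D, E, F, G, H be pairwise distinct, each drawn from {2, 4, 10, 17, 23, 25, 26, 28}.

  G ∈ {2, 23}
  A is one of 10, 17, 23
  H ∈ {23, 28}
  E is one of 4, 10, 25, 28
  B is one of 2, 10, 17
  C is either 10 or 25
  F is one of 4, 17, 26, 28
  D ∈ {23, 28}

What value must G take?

2

Among the 8 variables, 26 fits only F (and all 8 values in {2, 4, 10, 17, 23, 25, 26, 28} must be used), so F = 26.
The 7 still-open variables together cover exactly {2, 4, 10, 17, 23, 25, 28} — 7 values for 7 variables — and 4 appears only in E's list, so E = 4.
The 6 still-open variables draw from only 6 values {2, 10, 17, 23, 25, 28}, so each is used; only C can be 25, hence C = 25.
D and H between them cover only {23, 28} — a naked pair. Remove those values from A, G.
So G = 2.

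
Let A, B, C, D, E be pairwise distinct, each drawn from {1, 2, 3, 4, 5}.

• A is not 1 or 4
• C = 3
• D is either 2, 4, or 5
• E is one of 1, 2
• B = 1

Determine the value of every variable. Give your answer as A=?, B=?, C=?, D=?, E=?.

A=5, B=1, C=3, D=4, E=2

B must be 1 (only option left). Remove 1 from E.
That leaves C = 3. Remove 3 from A.
E has just one choice, so E = 2. Strike 2 from A, D.
A has just one choice, so A = 5. Strike 5 from D.
D's domain is down to {4}, so D = 4.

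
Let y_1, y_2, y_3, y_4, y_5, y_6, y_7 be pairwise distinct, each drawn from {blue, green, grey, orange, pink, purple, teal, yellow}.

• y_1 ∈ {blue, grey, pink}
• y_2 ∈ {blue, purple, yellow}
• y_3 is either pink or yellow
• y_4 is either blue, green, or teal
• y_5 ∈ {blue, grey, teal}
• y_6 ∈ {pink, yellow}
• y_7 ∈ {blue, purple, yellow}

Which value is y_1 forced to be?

The 7 variables draw from only 7 values {blue, green, grey, pink, purple, teal, yellow}, so each is used; only y_4 can be green, hence y_4 = green.
Among the 6 still-open variables, teal fits only y_5 (and all 6 values in {blue, grey, pink, purple, teal, yellow} must be used), so y_5 = teal.
Among the 5 still-open variables, grey fits only y_1 (and all 5 values in {blue, grey, pink, purple, yellow} must be used), so y_1 = grey.

grey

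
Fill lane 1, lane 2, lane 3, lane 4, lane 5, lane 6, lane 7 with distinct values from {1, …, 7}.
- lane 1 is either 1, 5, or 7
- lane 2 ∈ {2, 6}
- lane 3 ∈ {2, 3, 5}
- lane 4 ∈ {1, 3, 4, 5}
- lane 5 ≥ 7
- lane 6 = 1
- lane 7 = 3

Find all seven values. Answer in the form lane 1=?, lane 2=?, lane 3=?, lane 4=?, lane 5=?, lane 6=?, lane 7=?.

lane 5 must be 7 (only option left). Strike 7 from lane 1.
That leaves lane 6 = 1. Remove 1 from lane 1, lane 4.
lane 7 has just one choice, so lane 7 = 3. Strike 3 from lane 3, lane 4.
That leaves lane 1 = 5. Strike 5 from lane 3, lane 4.
lane 3 has just one choice, so lane 3 = 2. Remove 2 from lane 2.
lane 4 has just one choice, so lane 4 = 4.
lane 2 must be 6 (only option left).

lane 1=5, lane 2=6, lane 3=2, lane 4=4, lane 5=7, lane 6=1, lane 7=3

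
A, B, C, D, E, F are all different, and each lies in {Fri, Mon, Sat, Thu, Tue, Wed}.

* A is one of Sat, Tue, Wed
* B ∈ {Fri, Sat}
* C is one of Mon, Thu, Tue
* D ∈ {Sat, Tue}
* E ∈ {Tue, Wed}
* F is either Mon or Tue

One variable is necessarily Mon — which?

F

The 6 variables together cover exactly {Fri, Mon, Sat, Thu, Tue, Wed} — 6 values for 6 variables — and Fri appears only in B's list, so B = Fri.
The 5 still-open variables together cover exactly {Mon, Sat, Thu, Tue, Wed} — 5 values for 5 variables — and Thu appears only in C's list, so C = Thu.
Among the 4 still-open variables, Mon fits only F (and all 4 values in {Mon, Sat, Tue, Wed} must be used), so F = Mon.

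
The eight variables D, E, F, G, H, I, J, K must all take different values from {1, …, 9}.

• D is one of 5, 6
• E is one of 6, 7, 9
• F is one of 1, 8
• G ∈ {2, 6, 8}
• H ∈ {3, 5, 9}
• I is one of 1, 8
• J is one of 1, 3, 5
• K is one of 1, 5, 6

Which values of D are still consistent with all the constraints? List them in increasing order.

The 8 variables draw from only 8 values {1, 2, 3, 5, 6, 7, 8, 9}, so each is used; only G can be 2, hence G = 2.
The 7 still-open variables together cover exactly {1, 3, 5, 6, 7, 8, 9} — 7 values for 7 variables — and 7 appears only in E's list, so E = 7.
The 6 still-open variables together cover exactly {1, 3, 5, 6, 8, 9} — 6 values for 6 variables — and 9 appears only in H's list, so H = 9.
Among the 5 still-open variables, 3 fits only J (and all 5 values in {1, 3, 5, 6, 8} must be used), so J = 3.
F and I share exactly the 2 values {1, 8}; by pigeonhole those values go to them, so strike 1, 8 from K.
No further eliminations apply; D can still be any of 5, 6.

5, 6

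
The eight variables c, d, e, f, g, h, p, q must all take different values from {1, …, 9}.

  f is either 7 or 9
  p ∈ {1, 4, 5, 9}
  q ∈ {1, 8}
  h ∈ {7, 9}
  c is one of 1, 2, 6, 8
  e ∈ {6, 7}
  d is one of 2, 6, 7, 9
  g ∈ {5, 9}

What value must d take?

Among the 8 variables, 4 fits only p (and all 8 values in {1, 2, 4, 5, 6, 7, 8, 9} must be used), so p = 4.
The 7 still-open variables draw from only 7 values {1, 2, 5, 6, 7, 8, 9}, so each is used; only g can be 5, hence g = 5.
f and h between them cover only {7, 9} — a naked pair. Remove those values from d, e.
e has just one choice, so e = 6. So c, d can't be 6.
So d = 2.

2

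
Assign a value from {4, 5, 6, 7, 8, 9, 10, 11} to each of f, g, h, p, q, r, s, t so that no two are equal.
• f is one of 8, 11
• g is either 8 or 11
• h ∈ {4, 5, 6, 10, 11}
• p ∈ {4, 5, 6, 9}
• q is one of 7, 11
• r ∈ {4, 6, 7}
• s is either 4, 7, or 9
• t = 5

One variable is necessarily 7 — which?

t has just one choice, so t = 5. Strike 5 from h, p.
The 7 still-open variables together cover exactly {4, 6, 7, 8, 9, 10, 11} — 7 values for 7 variables — and 10 appears only in h's list, so h = 10.
f and g between them cover only {8, 11} — a naked pair. Remove those values from q.
So 7 goes to q.

q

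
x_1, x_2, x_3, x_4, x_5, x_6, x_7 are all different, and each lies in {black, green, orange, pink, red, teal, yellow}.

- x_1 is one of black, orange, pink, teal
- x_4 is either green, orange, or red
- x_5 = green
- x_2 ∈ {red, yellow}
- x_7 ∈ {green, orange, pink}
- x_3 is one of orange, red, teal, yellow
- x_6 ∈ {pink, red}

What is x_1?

x_5 has just one choice, so x_5 = green. Remove green from x_4, x_7.
The 6 still-open variables draw from only 6 values {black, orange, pink, red, teal, yellow}, so each is used; only x_1 can be black, hence x_1 = black.

black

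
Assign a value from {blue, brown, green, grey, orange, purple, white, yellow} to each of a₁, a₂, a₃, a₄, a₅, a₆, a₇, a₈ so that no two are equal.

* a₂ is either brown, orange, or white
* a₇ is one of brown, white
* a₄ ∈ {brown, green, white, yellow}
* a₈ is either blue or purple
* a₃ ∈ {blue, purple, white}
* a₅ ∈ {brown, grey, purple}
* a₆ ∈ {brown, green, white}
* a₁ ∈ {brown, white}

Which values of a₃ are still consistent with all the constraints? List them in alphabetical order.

The 8 variables draw from only 8 values {blue, brown, green, grey, orange, purple, white, yellow}, so each is used; only a₅ can be grey, hence a₅ = grey.
The 7 still-open variables together cover exactly {blue, brown, green, orange, purple, white, yellow} — 7 values for 7 variables — and orange appears only in a₂'s list, so a₂ = orange.
Among the 6 still-open variables, yellow fits only a₄ (and all 6 values in {blue, brown, green, purple, white, yellow} must be used), so a₄ = yellow.
Among the 5 still-open variables, green fits only a₆ (and all 5 values in {blue, brown, green, purple, white} must be used), so a₆ = green.
The 2 variables a₁ and a₇ are confined to {brown, white}, which locks those values in; drop them from a₃.
No further eliminations apply; a₃ can still be any of blue, purple.

blue, purple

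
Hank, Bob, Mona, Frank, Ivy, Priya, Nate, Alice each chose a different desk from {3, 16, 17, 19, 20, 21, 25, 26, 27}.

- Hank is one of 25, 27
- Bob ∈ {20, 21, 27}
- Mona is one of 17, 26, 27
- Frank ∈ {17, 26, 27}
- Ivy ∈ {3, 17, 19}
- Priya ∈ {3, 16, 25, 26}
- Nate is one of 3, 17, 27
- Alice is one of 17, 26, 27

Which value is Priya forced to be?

16

Mona, Frank, Alice share exactly the 3 values {17, 26, 27}; by pigeonhole those values go to them, so strike 17, 26, 27 from Hank, Bob, Ivy, Priya, Nate.
That leaves Hank = 25. Strike 25 from Priya.
Nate's domain is down to {3}, so Nate = 3. So Ivy, Priya can't be 3.
So Priya = 16.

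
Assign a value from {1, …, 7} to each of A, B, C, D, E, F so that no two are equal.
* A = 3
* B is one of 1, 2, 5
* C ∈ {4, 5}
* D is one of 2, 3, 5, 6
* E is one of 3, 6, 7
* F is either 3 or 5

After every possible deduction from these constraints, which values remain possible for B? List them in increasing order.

A's domain is down to {3}, so A = 3. Remove 3 from D, E, F.
F must be 5 (only option left). Remove 5 from B, C, D.
C has just one choice, so C = 4.
No further eliminations apply; B can still be any of 1, 2.

1, 2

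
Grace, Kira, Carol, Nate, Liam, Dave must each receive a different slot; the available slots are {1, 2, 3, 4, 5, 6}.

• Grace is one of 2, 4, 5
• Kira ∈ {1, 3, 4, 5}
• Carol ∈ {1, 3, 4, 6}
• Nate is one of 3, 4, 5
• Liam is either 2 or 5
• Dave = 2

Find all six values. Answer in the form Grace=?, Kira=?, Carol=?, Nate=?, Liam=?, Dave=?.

Grace=4, Kira=1, Carol=6, Nate=3, Liam=5, Dave=2

Dave must be 2 (only option left). Eliminate 2 elsewhere: Grace, Liam.
Liam must be 5 (only option left). Remove 5 from Grace, Kira, Nate.
That leaves Grace = 4. Eliminate 4 elsewhere: Kira, Carol, Nate.
Nate's domain is down to {3}, so Nate = 3. So Kira, Carol can't be 3.
Kira must be 1 (only option left). So Carol can't be 1.
Carol's domain is down to {6}, so Carol = 6.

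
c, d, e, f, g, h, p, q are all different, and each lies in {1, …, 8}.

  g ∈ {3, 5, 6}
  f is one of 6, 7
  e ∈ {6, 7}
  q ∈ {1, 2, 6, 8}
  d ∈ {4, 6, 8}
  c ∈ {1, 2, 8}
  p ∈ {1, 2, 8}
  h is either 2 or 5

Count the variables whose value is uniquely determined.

The 8 variables together cover exactly {1, 2, 3, 4, 5, 6, 7, 8} — 8 values for 8 variables — and 3 appears only in g's list, so g = 3.
The 7 still-open variables together cover exactly {1, 2, 4, 5, 6, 7, 8} — 7 values for 7 variables — and 4 appears only in d's list, so d = 4.
Among the 6 still-open variables, 5 fits only h (and all 6 values in {1, 2, 5, 6, 7, 8} must be used), so h = 5.
e and f share exactly the 2 values {6, 7}; by pigeonhole those values go to them, so strike 6, 7 from q.
Determined: d=4, g=3, h=5. The other variables each still have more than one consistent value. That makes 3.

3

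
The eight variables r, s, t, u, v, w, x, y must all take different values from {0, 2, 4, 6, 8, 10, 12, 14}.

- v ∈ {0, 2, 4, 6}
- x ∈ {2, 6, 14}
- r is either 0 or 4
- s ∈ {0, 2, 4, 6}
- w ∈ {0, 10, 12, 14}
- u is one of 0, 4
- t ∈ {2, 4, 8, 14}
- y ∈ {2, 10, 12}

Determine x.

14

The 8 variables together cover exactly {0, 2, 4, 6, 8, 10, 12, 14} — 8 values for 8 variables — and 8 appears only in t's list, so t = 8.
The 2 variables r and u are confined to {0, 4}, which locks those values in; drop them from s, v, w.
s and v share exactly the 2 values {2, 6}; by pigeonhole those values go to them, so strike 2, 6 from x, y.
So x = 14.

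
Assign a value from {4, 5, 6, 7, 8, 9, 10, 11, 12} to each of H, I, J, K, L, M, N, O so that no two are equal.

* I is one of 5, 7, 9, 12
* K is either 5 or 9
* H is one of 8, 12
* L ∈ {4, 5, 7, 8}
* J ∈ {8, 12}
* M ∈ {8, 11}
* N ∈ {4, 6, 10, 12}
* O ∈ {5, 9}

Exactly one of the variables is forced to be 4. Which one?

L

The 2 variables H and J are confined to {8, 12}, which locks those values in; drop them from I, L, M, N.
M's domain is down to {11}, so M = 11.
K and O share exactly the 2 values {5, 9}; by pigeonhole those values go to them, so strike 5, 9 from I, L.
I's domain is down to {7}, so I = 7. So L can't be 7.
So 4 goes to L.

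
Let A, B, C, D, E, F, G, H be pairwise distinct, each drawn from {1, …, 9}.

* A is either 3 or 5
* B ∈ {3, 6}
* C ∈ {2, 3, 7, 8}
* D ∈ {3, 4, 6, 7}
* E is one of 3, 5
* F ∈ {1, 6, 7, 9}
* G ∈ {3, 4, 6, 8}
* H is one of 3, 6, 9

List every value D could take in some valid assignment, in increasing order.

4, 7

A and E between them cover only {3, 5} — a naked pair. Remove those values from B, C, D, G, H.
B must be 6 (only option left). Eliminate 6 elsewhere: D, F, G, H.
That leaves H = 9. So F can't be 9.
No further eliminations apply; D can still be any of 4, 7.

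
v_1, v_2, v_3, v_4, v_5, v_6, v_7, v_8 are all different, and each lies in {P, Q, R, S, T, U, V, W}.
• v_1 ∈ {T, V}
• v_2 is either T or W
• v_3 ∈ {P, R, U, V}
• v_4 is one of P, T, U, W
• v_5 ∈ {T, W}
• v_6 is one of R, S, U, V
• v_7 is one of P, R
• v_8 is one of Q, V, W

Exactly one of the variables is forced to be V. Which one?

v_1

Among the 8 variables, Q fits only v_8 (and all 8 values in {P, Q, R, S, T, U, V, W} must be used), so v_8 = Q.
The 7 still-open variables draw from only 7 values {P, R, S, T, U, V, W}, so each is used; only v_6 can be S, hence v_6 = S.
The 2 variables v_2 and v_5 are confined to {T, W}, which locks those values in; drop them from v_1, v_4.
So V goes to v_1.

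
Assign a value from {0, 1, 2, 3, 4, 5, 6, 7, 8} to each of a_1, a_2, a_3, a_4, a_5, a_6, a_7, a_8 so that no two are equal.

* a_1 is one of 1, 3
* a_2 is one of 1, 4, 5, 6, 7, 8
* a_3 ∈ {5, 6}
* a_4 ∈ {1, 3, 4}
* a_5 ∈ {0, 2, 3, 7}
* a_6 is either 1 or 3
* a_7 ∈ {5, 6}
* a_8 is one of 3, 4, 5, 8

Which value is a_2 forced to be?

7

a_1 and a_6 share exactly the 2 values {1, 3}; by pigeonhole those values go to them, so strike 1, 3 from a_2, a_4, a_5, a_8.
a_4 has just one choice, so a_4 = 4. Strike 4 from a_2, a_8.
The 2 variables a_3 and a_7 are confined to {5, 6}, which locks those values in; drop them from a_2, a_8.
a_8 must be 8 (only option left). Eliminate 8 elsewhere: a_2.
So a_2 = 7.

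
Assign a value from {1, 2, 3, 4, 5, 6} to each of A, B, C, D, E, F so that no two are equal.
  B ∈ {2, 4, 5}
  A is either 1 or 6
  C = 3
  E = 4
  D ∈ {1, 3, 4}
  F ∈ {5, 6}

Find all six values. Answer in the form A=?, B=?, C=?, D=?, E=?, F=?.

A=6, B=2, C=3, D=1, E=4, F=5

C's domain is down to {3}, so C = 3. Remove 3 from D.
E must be 4 (only option left). Strike 4 from B, D.
D has just one choice, so D = 1. Eliminate 1 elsewhere: A.
A's domain is down to {6}, so A = 6. Eliminate 6 elsewhere: F.
That leaves F = 5. Remove 5 from B.
That leaves B = 2.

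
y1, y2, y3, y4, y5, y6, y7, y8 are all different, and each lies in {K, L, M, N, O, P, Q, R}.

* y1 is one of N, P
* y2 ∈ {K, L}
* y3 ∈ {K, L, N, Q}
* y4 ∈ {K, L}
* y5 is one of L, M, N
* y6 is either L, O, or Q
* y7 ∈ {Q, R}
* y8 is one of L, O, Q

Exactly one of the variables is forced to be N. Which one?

The 8 variables together cover exactly {K, L, M, N, O, P, Q, R} — 8 values for 8 variables — and M appears only in y5's list, so y5 = M.
The 7 still-open variables together cover exactly {K, L, N, O, P, Q, R} — 7 values for 7 variables — and P appears only in y1's list, so y1 = P.
The 6 still-open variables draw from only 6 values {K, L, N, O, Q, R}, so each is used; only y3 can be N, hence y3 = N.

y3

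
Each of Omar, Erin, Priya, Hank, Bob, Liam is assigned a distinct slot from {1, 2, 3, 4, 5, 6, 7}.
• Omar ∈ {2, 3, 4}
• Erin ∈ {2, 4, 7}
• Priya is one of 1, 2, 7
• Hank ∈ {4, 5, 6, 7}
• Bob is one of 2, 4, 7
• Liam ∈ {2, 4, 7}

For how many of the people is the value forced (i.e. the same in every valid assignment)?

The 3 variables Erin, Bob, Liam are confined to {2, 4, 7}, which locks those values in; drop them from Omar, Priya, Hank.
Omar has just one choice, so Omar = 3.
Priya has just one choice, so Priya = 1.
Determined: Omar=3, Priya=1. The other people each still have more than one consistent value. That makes 2.

2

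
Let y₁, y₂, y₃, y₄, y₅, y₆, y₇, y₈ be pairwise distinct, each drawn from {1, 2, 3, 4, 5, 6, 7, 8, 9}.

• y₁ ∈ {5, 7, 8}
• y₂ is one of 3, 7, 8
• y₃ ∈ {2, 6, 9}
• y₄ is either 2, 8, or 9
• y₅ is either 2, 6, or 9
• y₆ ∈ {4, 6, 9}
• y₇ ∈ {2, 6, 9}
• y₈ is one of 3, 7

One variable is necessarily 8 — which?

y₄

The 8 variables together cover exactly {2, 3, 4, 5, 6, 7, 8, 9} — 8 values for 8 variables — and 4 appears only in y₆'s list, so y₆ = 4.
The 7 still-open variables together cover exactly {2, 3, 5, 6, 7, 8, 9} — 7 values for 7 variables — and 5 appears only in y₁'s list, so y₁ = 5.
The 3 variables y₃, y₅, y₇ are confined to {2, 6, 9}, which locks those values in; drop them from y₄.
So 8 goes to y₄.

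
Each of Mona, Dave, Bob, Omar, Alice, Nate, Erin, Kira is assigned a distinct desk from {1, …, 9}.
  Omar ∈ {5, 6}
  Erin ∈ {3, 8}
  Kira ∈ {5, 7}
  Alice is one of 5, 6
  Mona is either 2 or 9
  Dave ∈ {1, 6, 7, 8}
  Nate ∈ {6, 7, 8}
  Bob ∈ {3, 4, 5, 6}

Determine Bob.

Omar and Alice between them cover only {5, 6} — a naked pair. Remove those values from Dave, Bob, Nate, Kira.
Kira must be 7 (only option left). Remove 7 from Dave, Nate.
Nate has just one choice, so Nate = 8. Strike 8 from Dave, Erin.
That leaves Erin = 3. Strike 3 from Bob.
So Bob = 4.

4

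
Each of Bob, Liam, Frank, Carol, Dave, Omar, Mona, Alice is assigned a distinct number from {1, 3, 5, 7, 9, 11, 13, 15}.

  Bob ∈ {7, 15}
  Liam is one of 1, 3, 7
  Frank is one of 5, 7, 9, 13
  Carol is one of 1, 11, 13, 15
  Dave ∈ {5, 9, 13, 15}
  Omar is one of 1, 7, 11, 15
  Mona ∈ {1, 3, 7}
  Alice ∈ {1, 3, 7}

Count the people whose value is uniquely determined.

3

Liam, Mona, Alice share exactly the 3 values {1, 3, 7}; by pigeonhole those values go to them, so strike 1, 3, 7 from Bob, Frank, Carol, Omar.
Bob must be 15 (only option left). Strike 15 from Carol, Dave, Omar.
Omar's domain is down to {11}, so Omar = 11. Remove 11 from Carol.
That leaves Carol = 13. Eliminate 13 elsewhere: Frank, Dave.
Determined: Bob=15, Carol=13, Omar=11. The other people each still have more than one consistent value. That makes 3.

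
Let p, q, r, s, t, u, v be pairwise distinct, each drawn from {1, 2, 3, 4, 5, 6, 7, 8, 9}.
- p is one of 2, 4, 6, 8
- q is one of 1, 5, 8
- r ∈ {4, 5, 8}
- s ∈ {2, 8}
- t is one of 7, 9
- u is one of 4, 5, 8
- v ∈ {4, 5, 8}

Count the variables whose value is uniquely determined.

3

r, u, v between them cover only {4, 5, 8} — a naked triple. Remove those values from p, q, s.
q has just one choice, so q = 1.
s's domain is down to {2}, so s = 2. Eliminate 2 elsewhere: p.
p's domain is down to {6}, so p = 6.
Determined: p=6, q=1, s=2. The other variables each still have more than one consistent value. That makes 3.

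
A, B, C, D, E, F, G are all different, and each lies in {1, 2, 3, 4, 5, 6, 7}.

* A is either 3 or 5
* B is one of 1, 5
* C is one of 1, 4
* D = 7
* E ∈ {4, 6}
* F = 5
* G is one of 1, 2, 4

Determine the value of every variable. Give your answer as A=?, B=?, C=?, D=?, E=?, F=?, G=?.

D's domain is down to {7}, so D = 7.
F has just one choice, so F = 5. So A, B can't be 5.
That leaves A = 3.
B has just one choice, so B = 1. So C, G can't be 1.
C has just one choice, so C = 4. Strike 4 from E, G.
That leaves E = 6.
G has just one choice, so G = 2.

A=3, B=1, C=4, D=7, E=6, F=5, G=2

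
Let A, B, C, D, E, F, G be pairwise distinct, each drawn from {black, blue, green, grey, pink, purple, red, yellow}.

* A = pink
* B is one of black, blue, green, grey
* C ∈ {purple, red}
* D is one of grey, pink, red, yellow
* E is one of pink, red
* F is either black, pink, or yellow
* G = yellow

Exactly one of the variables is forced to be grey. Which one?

D

A has just one choice, so A = pink. Remove pink from D, E, F.
E's domain is down to {red}, so E = red. Eliminate red elsewhere: C, D.
G must be yellow (only option left). So D, F can't be yellow.
So grey goes to D.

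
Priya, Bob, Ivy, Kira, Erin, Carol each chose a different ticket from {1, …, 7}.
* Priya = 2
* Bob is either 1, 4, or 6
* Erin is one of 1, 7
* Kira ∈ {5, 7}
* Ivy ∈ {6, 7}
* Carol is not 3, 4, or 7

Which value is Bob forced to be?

4

Priya has just one choice, so Priya = 2. Remove 2 from Carol.
The 5 still-open variables draw from only 5 values {1, 4, 5, 6, 7}, so each is used; only Bob can be 4, hence Bob = 4.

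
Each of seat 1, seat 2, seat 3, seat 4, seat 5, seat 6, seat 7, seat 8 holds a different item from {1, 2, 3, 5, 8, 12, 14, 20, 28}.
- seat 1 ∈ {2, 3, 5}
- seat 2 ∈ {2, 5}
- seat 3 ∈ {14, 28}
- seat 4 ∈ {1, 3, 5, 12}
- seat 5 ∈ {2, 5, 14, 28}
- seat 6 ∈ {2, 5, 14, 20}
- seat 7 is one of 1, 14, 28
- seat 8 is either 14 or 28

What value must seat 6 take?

20

The 8 variables draw from only 8 values {1, 2, 3, 5, 12, 14, 20, 28}, so each is used; only seat 4 can be 12, hence seat 4 = 12.
The 7 still-open variables together cover exactly {1, 2, 3, 5, 14, 20, 28} — 7 values for 7 variables — and 1 appears only in seat 7's list, so seat 7 = 1.
The 6 still-open variables draw from only 6 values {2, 3, 5, 14, 20, 28}, so each is used; only seat 1 can be 3, hence seat 1 = 3.
Among the 5 still-open variables, 20 fits only seat 6 (and all 5 values in {2, 5, 14, 20, 28} must be used), so seat 6 = 20.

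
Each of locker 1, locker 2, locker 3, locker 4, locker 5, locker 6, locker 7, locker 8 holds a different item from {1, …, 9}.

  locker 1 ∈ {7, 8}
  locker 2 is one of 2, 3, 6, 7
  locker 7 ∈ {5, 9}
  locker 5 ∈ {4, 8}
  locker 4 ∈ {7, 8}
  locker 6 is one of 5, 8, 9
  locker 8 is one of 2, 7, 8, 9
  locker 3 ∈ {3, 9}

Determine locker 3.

3

The 8 variables together cover exactly {2, 3, 4, 5, 6, 7, 8, 9} — 8 values for 8 variables — and 4 appears only in locker 5's list, so locker 5 = 4.
The 7 still-open variables together cover exactly {2, 3, 5, 6, 7, 8, 9} — 7 values for 7 variables — and 6 appears only in locker 2's list, so locker 2 = 6.
Among the 6 still-open variables, 2 fits only locker 8 (and all 6 values in {2, 3, 5, 7, 8, 9} must be used), so locker 8 = 2.
The 5 still-open variables draw from only 5 values {3, 5, 7, 8, 9}, so each is used; only locker 3 can be 3, hence locker 3 = 3.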